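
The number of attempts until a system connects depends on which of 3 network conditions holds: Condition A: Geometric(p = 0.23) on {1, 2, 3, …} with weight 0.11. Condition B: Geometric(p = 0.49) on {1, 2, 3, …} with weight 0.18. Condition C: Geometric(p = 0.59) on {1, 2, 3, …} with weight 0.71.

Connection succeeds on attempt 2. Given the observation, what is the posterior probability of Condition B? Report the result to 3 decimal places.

By Bayes' theorem, P(k | x) = π_k f_k(x) / Σ_j π_j f_j(x).
Geometric probabilities:
  p_A = 0.23·(1−0.23)^1 = 0.23·0.77 = 0.1771
  p_B = 0.49·(1−0.49)^1 = 0.49·0.51 = 0.2499
  p_C = 0.59·(1−0.59)^1 = 0.59·0.41 = 0.2419
Unnormalised posteriors:
  π_A·p_A = 0.11 × 0.1771 = 0.019481
  π_B·p_B = 0.18 × 0.2499 = 0.044982
  π_C·p_C = 0.71 × 0.2419 = 0.171749
Normaliser: 0.019481 + 0.044982 + 0.171749 = 0.236212
P(Condition B | the observation) = 0.044982 / 0.236212 ≈ 0.190

0.190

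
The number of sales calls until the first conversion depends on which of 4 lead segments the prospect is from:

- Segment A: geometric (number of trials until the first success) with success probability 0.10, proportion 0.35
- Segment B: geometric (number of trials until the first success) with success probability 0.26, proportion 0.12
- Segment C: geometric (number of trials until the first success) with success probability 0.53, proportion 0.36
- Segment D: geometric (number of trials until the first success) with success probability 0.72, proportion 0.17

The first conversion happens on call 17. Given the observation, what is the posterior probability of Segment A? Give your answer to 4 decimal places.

Apply Bayes' rule: the posterior for each component is proportional to its prior times its likelihood at x.
Evaluate each component's likelihood at the observed value:
  L_A = 0.10·(1−0.10)^16 = 0.10·0.185302 = 0.0185302
  L_B = 0.26·(1−0.26)^16 = 0.26·0.00808551 = 0.00210223
  L_C = 0.53·(1−0.53)^16 = 0.53·5.66977e-06 = 3.00498e-06
  L_D = 0.72·(1−0.72)^16 = 0.72·1.42734e-09 = 1.02769e-09
Prior × likelihood for each component:
  π_A·L_A = 0.35 × 0.0185302 = 0.00648557
  π_B·L_B = 0.12 × 0.00210223 = 0.000252268
  π_C·L_C = 0.36 × 3.00498e-06 = 1.08179e-06
  π_D·L_D = 0.17 × 1.02769e-09 = 1.74707e-10
Sum: 0.00648557 + 0.000252268 + 1.08179e-06 + 1.74707e-10 = 0.00673892
P(Segment A | x) ≈ 0.9624

0.9624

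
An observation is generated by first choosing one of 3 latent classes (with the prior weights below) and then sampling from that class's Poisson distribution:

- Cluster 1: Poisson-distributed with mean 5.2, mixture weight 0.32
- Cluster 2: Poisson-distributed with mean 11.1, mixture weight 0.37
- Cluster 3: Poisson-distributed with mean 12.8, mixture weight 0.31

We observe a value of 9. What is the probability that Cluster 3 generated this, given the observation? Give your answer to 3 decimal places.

The responsibility of component k is π_k f_k(x) divided by Σ_j π_j f_j(x).
Evaluate each component's likelihood at the observed value:
  p_1 = 0.0422606
  p_2 = 0.106531
  p_3 = 0.0701709
Prior × likelihood for each component:
  π_1·p_1 = 0.32 × 0.0422606 = 0.0135234
  π_2·p_2 = 0.37 × 0.106531 = 0.0394164
  π_3·p_3 = 0.31 × 0.0701709 = 0.021753
Normaliser: 0.0135234 + 0.0394164 + 0.021753 = 0.0746928
So the posterior for Cluster 3 is 0.021753 / 0.0746928 ≈ 0.291.

0.291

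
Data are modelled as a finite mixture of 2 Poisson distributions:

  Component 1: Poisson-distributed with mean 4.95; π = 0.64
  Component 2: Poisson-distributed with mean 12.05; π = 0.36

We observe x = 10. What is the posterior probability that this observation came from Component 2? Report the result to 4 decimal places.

0.7723

Posterior ∝ prior × likelihood, so P(k | x) ∝ π_k f_k(x); normalise over all components.
Poisson probabilities:
  L_1 = 0.0172398
  L_2 = 0.103958
Multiply by the mixture weights:
  π_1·L_1 = 0.64 × 0.0172398 = 0.0110334
  π_2·L_2 = 0.36 × 0.103958 = 0.037425
Denominator: 0.0110334 + 0.037425 = 0.0484584
P(Component 2 | the observation) ≈ 0.7723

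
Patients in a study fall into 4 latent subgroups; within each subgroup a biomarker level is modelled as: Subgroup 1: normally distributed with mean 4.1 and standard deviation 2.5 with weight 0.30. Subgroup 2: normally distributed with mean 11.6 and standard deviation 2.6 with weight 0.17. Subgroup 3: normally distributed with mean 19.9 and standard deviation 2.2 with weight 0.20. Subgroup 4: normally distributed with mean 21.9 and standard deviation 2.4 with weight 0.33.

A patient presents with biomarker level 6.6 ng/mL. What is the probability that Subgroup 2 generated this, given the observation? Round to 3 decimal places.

P(component k | x) = w_k·f_k(x) / marginal(x), where marginal(x) = Σ_j w_j·f_j(x).
Normal densities:
  f_1 = (1/(2.5·√(2π)))·exp(−(6.6−4.1)²/(2·2.5²)) = 0.159577·exp(-0.50000) = 0.0967883
  f_2 = (1/(2.6·√(2π)))·exp(−(6.6−11.6)²/(2·2.6²)) = 0.153439·exp(-1.84911) = 0.0241478
  f_3 = (1/(2.2·√(2π)))·exp(−(6.6−19.9)²/(2·2.2²)) = 0.181337·exp(-18.27376) = 2.10036e-09
  f_4 = (1/(2.4·√(2π)))·exp(−(6.6−21.9)²/(2·2.4²)) = 0.166226·exp(-20.32031) = 2.48713e-10
Prior × likelihood for each component:
  w_1·f_1 = 0.30 × 0.0967883 = 0.0290365
  w_2·f_2 = 0.17 × 0.0241478 = 0.00410512
  w_3·f_3 = 0.20 × 2.10036e-09 = 4.20072e-10
  w_4·f_4 = 0.33 × 2.48713e-10 = 8.20754e-11
Evidence: 0.0290365 + 0.00410512 + 4.20072e-10 + 8.20754e-11 = 0.0331416
So the posterior for Subgroup 2 is 0.00410512 / 0.0331416 ≈ 0.124.

0.124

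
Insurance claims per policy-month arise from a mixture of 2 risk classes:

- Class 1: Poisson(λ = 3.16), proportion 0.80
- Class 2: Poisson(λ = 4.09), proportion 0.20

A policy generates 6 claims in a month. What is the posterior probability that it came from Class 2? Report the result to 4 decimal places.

0.3168

Posterior ∝ prior × likelihood, so P(k | x) ∝ w_k f_k(x); normalise over all components.
Poisson probabilities:
  f_1 = e^(−3.16)·3.16^6/6! = 0.0586705
  f_2 = e^(−4.09)·4.09^6/6! = 0.108829
Unnormalised posteriors:
  w_1·f_1 = 0.80 × 0.0586705 = 0.0469364
  w_2·f_2 = 0.20 × 0.108829 = 0.0217657
Evidence: 0.0469364 + 0.0217657 = 0.0687021
Responsibility of Class 2: 0.0217657 / 0.0687021 ≈ 0.3168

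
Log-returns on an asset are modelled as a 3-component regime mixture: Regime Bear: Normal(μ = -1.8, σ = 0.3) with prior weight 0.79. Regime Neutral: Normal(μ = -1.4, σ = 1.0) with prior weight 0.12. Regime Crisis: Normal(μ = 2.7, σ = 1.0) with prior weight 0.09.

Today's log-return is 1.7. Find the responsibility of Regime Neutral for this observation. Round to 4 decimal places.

0.0177

P(component k | x) = w_k·f_k(x) / marginal(x), where marginal(x) = Σ_j w_j·f_j(x).
Normal densities:
  f_Bear = (1/(0.3·√(2π)))·exp(−(1.7−-1.8)²/(2·0.3²)) = 1.329808·exp(-68.05556) = 3.69519e-30
  f_Neutral = (1/(1.0·√(2π)))·exp(−(1.7−-1.4)²/(2·1.0²)) = 0.398942·exp(-4.80500) = 0.00326682
  f_Crisis = (1/(1.0·√(2π)))·exp(−(1.7−2.7)²/(2·1.0²)) = 0.398942·exp(-0.50000) = 0.241971
Unnormalised posteriors:
  w_Bear·f_Bear = 0.79 × 3.69519e-30 = 2.9192e-30
  w_Neutral·f_Neutral = 0.12 × 0.00326682 = 0.000392018
  w_Crisis·f_Crisis = 0.09 × 0.241971 = 0.0217774
Sum: 2.9192e-30 + 0.000392018 + 0.0217774 = 0.0221694
P(Regime Neutral | the observation) ≈ 0.0177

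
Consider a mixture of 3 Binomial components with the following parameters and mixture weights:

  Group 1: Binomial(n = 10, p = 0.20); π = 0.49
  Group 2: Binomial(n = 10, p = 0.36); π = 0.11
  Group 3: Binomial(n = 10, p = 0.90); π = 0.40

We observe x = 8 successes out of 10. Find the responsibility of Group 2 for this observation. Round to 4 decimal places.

0.0073

Apply Bayes' rule: the posterior for each component is proportional to its prior times its likelihood at x.
Evaluate each component's likelihood at the observed value:
  L_1 = 7.3728e-05
  L_2 = 0.00519987
  L_3 = 0.19371
Prior × likelihood for each component:
  π_1·L_1 = 0.49 × 7.3728e-05 = 3.61267e-05
  π_2·L_2 = 0.11 × 0.00519987 = 0.000571986
  π_3·L_3 = 0.40 × 0.19371 = 0.0774841
Evidence: 3.61267e-05 + 0.000571986 + 0.0774841 = 0.0780922
Responsibility of Group 2: 0.000571986 / 0.0780922 ≈ 0.0073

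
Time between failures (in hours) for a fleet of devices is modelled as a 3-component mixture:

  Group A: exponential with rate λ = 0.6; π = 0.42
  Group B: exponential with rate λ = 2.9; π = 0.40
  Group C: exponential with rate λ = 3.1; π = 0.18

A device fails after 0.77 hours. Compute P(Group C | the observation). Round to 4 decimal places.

By Bayes' theorem, P(k | x) = w_k f_k(x) / Σ_j w_j f_j(x).
Exponential densities:
  L_A = 0.378013
  L_B = 0.310898
  L_C = 0.284905
Weight by the priors:
  w_A·L_A = 0.42 × 0.378013 = 0.158766
  w_B·L_B = 0.40 × 0.310898 = 0.124359
  w_C·L_C = 0.18 × 0.284905 = 0.051283
Sum: 0.158766 + 0.124359 + 0.051283 = 0.334408
So the posterior for Group C is 0.051283 / 0.334408 ≈ 0.1534.

0.1534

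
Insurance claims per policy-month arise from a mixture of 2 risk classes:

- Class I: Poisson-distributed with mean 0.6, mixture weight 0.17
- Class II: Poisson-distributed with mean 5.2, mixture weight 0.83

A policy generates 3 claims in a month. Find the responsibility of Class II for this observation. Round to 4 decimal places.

By Bayes' theorem, P(k | x) = π_k f_k(x) / Σ_j π_j f_j(x).
Poisson probabilities:
  L_I = e^(−0.6)·0.6^3/3! = 0.0197572
  L_II = e^(−5.2)·5.2^3/3! = 0.129279
Prior × likelihood for each component:
  π_I·L_I = 0.17 × 0.0197572 = 0.00335873
  π_II·L_II = 0.83 × 0.129279 = 0.107301
Evidence: 0.00335873 + 0.107301 = 0.11066
P(Class II | x) ≈ 0.9696

0.9696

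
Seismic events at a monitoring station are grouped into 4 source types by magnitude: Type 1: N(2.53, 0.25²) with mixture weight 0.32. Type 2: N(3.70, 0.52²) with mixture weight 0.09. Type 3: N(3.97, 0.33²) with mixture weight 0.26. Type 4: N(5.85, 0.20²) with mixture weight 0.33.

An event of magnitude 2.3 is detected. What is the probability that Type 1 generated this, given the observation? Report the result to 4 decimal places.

0.9945

Posterior ∝ prior × likelihood, so P(k | x) ∝ π_k f_k(x); normalise over all components.
Evaluate each component's likelihood at the observed value:
  f_1 = 1.04515
  f_2 = 0.0204602
  f_3 = 3.32134e-06
  f_4 = 7.67233e-69
Weight by the priors:
  π_1·f_1 = 0.32 × 1.04515 = 0.334446
  π_2·f_2 = 0.09 × 0.0204602 = 0.00184142
  π_3·f_3 = 0.26 × 3.32134e-06 = 8.63548e-07
  π_4·f_4 = 0.33 × 7.67233e-69 = 2.53187e-69
Denominator: 0.334446 + 0.00184142 + 8.63548e-07 + 2.53187e-69 = 0.336289
Responsibility of Type 1: 0.334446 / 0.336289 ≈ 0.9945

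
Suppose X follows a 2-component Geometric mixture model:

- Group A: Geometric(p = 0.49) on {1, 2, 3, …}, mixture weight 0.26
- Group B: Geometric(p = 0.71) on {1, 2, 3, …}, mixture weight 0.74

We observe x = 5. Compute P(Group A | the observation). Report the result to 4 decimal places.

0.6987

The responsibility of component k is π_k f_k(x) divided by Σ_j π_j f_j(x).
Geometric probabilities:
  f_A = 0.0331495
  f_B = 0.0050217
Weight by the priors:
  π_A·f_A = 0.26 × 0.0331495 = 0.00861887
  π_B·f_B = 0.74 × 0.0050217 = 0.00371605
Marginal: 0.00861887 + 0.00371605 = 0.0123349
P(Group A | 5) = 0.00861887 / 0.0123349 ≈ 0.6987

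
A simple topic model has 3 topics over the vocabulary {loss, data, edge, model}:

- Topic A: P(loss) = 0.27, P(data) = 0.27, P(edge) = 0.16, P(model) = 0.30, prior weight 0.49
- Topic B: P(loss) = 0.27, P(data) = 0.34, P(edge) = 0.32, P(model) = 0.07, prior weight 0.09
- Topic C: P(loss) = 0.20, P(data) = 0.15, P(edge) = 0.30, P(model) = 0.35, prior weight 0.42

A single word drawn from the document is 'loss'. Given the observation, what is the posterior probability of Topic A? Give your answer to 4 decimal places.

The responsibility of component k is w_k f_k(x) divided by Σ_j w_j f_j(x).
Evaluate each component's likelihood at the observed value:
  L_A = 0.27
  L_B = 0.27
  L_C = 0.2
Weight by the priors:
  w_A·L_A = 0.49 × 0.27 = 0.1323
  w_B·L_B = 0.09 × 0.27 = 0.0243
  w_C·L_C = 0.42 × 0.2 = 0.084
Evidence: 0.1323 + 0.0243 + 0.084 = 0.2406
So the posterior for Topic A is 0.1323 / 0.2406 ≈ 0.5499.

0.5499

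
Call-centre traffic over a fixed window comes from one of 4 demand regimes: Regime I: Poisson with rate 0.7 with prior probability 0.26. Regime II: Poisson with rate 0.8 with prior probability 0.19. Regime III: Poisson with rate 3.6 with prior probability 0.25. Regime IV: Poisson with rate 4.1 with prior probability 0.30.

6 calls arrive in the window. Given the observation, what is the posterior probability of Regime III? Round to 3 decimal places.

0.386

The responsibility of component k is π_k f_k(x) divided by Σ_j π_j f_j(x).
Evaluate each component's likelihood at the observed value:
  L_I = e^(−0.7)·0.7^6/6! = 8.11427e-05
  L_II = e^(−0.8)·0.8^6/6! = 0.000163596
  L_III = e^(−3.6)·3.6^6/6! = 0.0826081
  L_IV = e^(−4.1)·4.1^6/6! = 0.109336
Multiply by the mixture weights:
  π_I·L_I = 0.26 × 8.11427e-05 = 2.10971e-05
  π_II·L_II = 0.19 × 0.000163596 = 3.10832e-05
  π_III·L_III = 0.25 × 0.0826081 = 0.020652
  π_IV·L_IV = 0.30 × 0.109336 = 0.0328008
Denominator: 2.10971e-05 + 3.10832e-05 + 0.020652 + 0.0328008 = 0.053505
Responsibility of Regime III: 0.020652 / 0.053505 ≈ 0.386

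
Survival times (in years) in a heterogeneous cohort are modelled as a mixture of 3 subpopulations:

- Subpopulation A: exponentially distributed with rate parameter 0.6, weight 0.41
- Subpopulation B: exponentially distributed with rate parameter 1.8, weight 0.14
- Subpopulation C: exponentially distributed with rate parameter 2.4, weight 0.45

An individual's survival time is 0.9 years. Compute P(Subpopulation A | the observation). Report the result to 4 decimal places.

Posterior ∝ prior × likelihood, so P(k | x) ∝ P(Z=k) f_k(x); normalise over all components.
Component likelihoods at x = 0.9 years:
  L_A = 0.6·e^(−0.6·0.9) = 0.6·e^(−0.5400) = 0.349649
  L_B = 1.8·e^(−1.8·0.9) = 1.8·e^(−1.6200) = 0.356218
  L_C = 2.4·e^(−2.4·0.9) = 2.4·e^(−2.1600) = 0.27678
Weight by the priors:
  P(Z=A)·L_A = 0.41 × 0.349649 = 0.143356
  P(Z=B)·L_B = 0.14 × 0.356218 = 0.0498705
  P(Z=C)·L_C = 0.45 × 0.27678 = 0.124551
Normaliser: 0.143356 + 0.0498705 + 0.124551 = 0.317778
P(Subpopulation A | x) ≈ 0.4511

0.4511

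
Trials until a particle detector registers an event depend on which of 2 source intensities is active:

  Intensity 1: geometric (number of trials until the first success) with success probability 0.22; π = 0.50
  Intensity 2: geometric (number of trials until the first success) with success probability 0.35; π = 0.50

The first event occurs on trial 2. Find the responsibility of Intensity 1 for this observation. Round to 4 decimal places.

The responsibility of component k is w_k f_k(x) divided by Σ_j w_j f_j(x).
Component likelihoods at x = 2:
  f_1 = 0.22·(1−0.22)^1 = 0.22·0.78 = 0.1716
  f_2 = 0.35·(1−0.35)^1 = 0.35·0.65 = 0.2275
Multiply by the mixture weights:
  w_1·f_1 = 0.50 × 0.1716 = 0.0858
  w_2·f_2 = 0.50 × 0.2275 = 0.11375
Evidence: 0.0858 + 0.11375 = 0.19955
P(Intensity 1 | 2) = 0.0858 / 0.19955 ≈ 0.4300

0.4300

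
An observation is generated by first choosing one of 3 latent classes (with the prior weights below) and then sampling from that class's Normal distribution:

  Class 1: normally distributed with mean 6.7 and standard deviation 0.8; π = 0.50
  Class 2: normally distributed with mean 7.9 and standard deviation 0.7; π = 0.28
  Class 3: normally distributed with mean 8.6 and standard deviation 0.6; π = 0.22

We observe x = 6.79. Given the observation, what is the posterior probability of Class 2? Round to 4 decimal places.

The responsibility of component k is π_k f_k(x) divided by Σ_j π_j f_j(x).
Evaluate each component's likelihood at the observed value:
  p_1 = (1/(0.8·√(2π)))·exp(−(6.79−6.7)²/(2·0.8²)) = 0.498678·exp(-0.00633) = 0.495532
  p_2 = (1/(0.7·√(2π)))·exp(−(6.79−7.9)²/(2·0.7²)) = 0.569918·exp(-1.25724) = 0.162105
  p_3 = (1/(0.6·√(2π)))·exp(−(6.79−8.6)²/(2·0.6²)) = 0.664904·exp(-4.55014) = 0.0070252
Weight by the priors:
  π_1·p_1 = 0.50 × 0.495532 = 0.247766
  π_2·p_2 = 0.28 × 0.162105 = 0.0453895
  π_3·p_3 = 0.22 × 0.0070252 = 0.00154554
Sum: 0.247766 + 0.0453895 + 0.00154554 = 0.294701
Responsibility of Class 2: 0.0453895 / 0.294701 ≈ 0.1540

0.1540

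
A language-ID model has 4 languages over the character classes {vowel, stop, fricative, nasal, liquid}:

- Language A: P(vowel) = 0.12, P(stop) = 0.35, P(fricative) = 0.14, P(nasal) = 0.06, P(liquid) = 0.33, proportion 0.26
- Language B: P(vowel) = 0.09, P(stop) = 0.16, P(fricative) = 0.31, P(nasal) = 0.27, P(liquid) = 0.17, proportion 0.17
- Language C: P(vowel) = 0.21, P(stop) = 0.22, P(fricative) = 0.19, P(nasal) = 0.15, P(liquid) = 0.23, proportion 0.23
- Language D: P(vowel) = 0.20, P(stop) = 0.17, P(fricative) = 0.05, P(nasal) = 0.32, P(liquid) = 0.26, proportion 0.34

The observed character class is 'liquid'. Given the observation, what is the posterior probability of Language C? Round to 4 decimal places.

P(component k | x) = π_k·f_k(x) / marginal(x), where marginal(x) = Σ_j π_j·f_j(x).
Categorical probabilities:
  f_A = 0.33
  f_B = 0.17
  f_C = 0.23
  f_D = 0.26
Prior × likelihood for each component:
  π_A·f_A = 0.26 × 0.33 = 0.0858
  π_B·f_B = 0.17 × 0.17 = 0.0289
  π_C·f_C = 0.23 × 0.23 = 0.0529
  π_D·f_D = 0.34 × 0.26 = 0.0884
Denominator: 0.0858 + 0.0289 + 0.0529 + 0.0884 = 0.256
P(Language C | the observation) ≈ 0.2066

0.2066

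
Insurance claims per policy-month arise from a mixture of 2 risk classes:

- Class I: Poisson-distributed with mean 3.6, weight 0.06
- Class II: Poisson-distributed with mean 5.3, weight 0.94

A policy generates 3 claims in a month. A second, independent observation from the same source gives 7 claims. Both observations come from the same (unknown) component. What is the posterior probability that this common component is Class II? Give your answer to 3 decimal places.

Apply Bayes' rule: the posterior for each component is proportional to its prior times its likelihood at x.
Since both observations come from the same component, the likelihood for component k is f_k(x₁)·f_k(x₂).
  L_I = [e^(−3.6)·3.6^3/3! = 0.212469] × [0.0424841] = 0.00902657
  L_II = [e^(−5.3)·5.3^3/3! = 0.123856] × [0.116343] = 0.0144097
Prior × likelihood for each component:
  π_I·L_I = 0.06 × 0.00902657 = 0.000541594
  π_II·L_II = 0.94 × 0.0144097 = 0.0135451
Marginal: 0.000541594 + 0.0135451 = 0.0140867
So the posterior for Class II is 0.0135451 / 0.0140867 ≈ 0.962.

0.962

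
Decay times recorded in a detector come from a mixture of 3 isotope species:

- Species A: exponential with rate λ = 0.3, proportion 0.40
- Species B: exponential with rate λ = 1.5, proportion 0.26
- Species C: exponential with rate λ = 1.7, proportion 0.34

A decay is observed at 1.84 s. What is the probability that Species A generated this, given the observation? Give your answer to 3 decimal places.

By Bayes' theorem, P(k | x) = π_k f_k(x) / Σ_j π_j f_j(x).
Component likelihoods at x = 1.84 s:
  L_A = 0.3·e^(−0.3·1.84) = 0.3·e^(−0.5520) = 0.172739
  L_B = 1.5·e^(−1.5·1.84) = 1.5·e^(−2.7600) = 0.0949377
  L_C = 1.7·e^(−1.7·1.84) = 1.7·e^(−3.1280) = 0.074469
Multiply by the mixture weights:
  π_A·L_A = 0.40 × 0.172739 = 0.0690956
  π_B·L_B = 0.26 × 0.0949377 = 0.0246838
  π_C·L_C = 0.34 × 0.074469 = 0.0253195
Marginal: 0.0690956 + 0.0246838 + 0.0253195 = 0.119099
So the posterior for Species A is 0.0690956 / 0.119099 ≈ 0.580.

0.580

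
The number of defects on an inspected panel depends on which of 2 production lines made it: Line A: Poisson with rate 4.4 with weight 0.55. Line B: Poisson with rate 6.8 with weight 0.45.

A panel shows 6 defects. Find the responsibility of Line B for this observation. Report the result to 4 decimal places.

Posterior ∝ prior × likelihood, so P(k | x) ∝ P(Z=k) f_k(x); normalise over all components.
Evaluate each component's likelihood at the observed value:
  L_A = e^(−4.4)·4.4^6/6! = 0.123734
  L_B = e^(−6.8)·6.8^6/6! = 0.152939
Weight by the priors:
  P(Z=A)·L_A = 0.55 × 0.123734 = 0.0680535
  P(Z=B)·L_B = 0.45 × 0.152939 = 0.0688226
Normaliser: 0.0680535 + 0.0688226 = 0.136876
P(Line B | 6 defects) ≈ 0.5028

0.5028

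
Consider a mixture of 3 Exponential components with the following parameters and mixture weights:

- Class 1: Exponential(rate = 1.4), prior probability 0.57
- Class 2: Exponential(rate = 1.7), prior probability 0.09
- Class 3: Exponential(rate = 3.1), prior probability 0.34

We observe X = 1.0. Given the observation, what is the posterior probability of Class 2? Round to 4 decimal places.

0.1027

P(component k | x) = π_k·f_k(x) / marginal(x), where marginal(x) = Σ_j π_j·f_j(x).
Component likelihoods at x = 1.0:
  L_1 = 0.345236
  L_2 = 0.310562
  L_3 = 0.139653
Multiply by the mixture weights:
  π_1·L_1 = 0.57 × 0.345236 = 0.196784
  π_2·L_2 = 0.09 × 0.310562 = 0.0279506
  π_3·L_3 = 0.34 × 0.139653 = 0.0474819
Normaliser: 0.196784 + 0.0279506 + 0.0474819 = 0.272217
Responsibility of Class 2: 0.0279506 / 0.272217 ≈ 0.1027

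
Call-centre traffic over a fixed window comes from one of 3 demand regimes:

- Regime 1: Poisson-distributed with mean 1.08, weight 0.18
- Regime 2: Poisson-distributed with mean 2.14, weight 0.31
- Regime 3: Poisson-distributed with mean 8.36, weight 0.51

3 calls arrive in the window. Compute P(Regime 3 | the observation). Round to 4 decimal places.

P(component k | x) = P(Z=k)·f_k(x) / marginal(x), where marginal(x) = Σ_j P(Z=j)·f_j(x).
Poisson probabilities:
  f_1 = 0.0712988
  f_2 = 0.192176
  f_3 = 0.0227911
Multiply by the mixture weights:
  P(Z=1)·f_1 = 0.18 × 0.0712988 = 0.0128338
  P(Z=2)·f_2 = 0.31 × 0.192176 = 0.0595747
  P(Z=3)·f_3 = 0.51 × 0.0227911 = 0.0116235
Evidence: 0.0128338 + 0.0595747 + 0.0116235 = 0.0840319
P(Regime 3 | data) = 0.0116235 / 0.0840319 ≈ 0.1383

0.1383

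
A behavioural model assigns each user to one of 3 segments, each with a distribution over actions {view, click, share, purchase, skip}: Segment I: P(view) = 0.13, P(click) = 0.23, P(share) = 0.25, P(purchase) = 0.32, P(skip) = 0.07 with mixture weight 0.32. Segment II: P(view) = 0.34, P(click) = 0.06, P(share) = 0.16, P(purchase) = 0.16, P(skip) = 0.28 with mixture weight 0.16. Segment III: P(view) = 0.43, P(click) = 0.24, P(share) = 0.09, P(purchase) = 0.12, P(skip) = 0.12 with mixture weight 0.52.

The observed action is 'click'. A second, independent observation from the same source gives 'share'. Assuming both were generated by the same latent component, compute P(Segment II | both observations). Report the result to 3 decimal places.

Posterior ∝ prior × likelihood, so P(k | x) ∝ P(Z=k) f_k(x); normalise over all components.
Since both observations come from the same component, the likelihood for component k is f_k(x₁)·f_k(x₂).
  p_I = [P(click | comp) = 0.23] × [0.25] = 0.0575
  p_II = [P(click | comp) = 0.06] × [0.16] = 0.0096
  p_III = [P(click | comp) = 0.24] × [0.09] = 0.0216
Prior × likelihood for each component:
  P(Z=I)·p_I = 0.32 × 0.0575 = 0.0184
  P(Z=II)·p_II = 0.16 × 0.0096 = 0.001536
  P(Z=III)·p_III = 0.52 × 0.0216 = 0.011232
Sum: 0.0184 + 0.001536 + 0.011232 = 0.031168
So the posterior for Segment II is 0.001536 / 0.031168 ≈ 0.049.

0.049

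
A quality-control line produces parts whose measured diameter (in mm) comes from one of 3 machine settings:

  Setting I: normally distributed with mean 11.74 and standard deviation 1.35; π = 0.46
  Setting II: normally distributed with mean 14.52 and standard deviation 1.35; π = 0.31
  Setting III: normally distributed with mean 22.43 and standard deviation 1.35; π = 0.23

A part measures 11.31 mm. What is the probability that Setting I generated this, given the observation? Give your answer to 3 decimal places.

The responsibility of component k is π_k f_k(x) divided by Σ_j π_j f_j(x).
Normal densities:
  L_I = 0.280896
  L_II = 0.017493
  L_III = 5.46262e-16
Weight by the priors:
  π_I·L_I = 0.46 × 0.280896 = 0.129212
  π_II·L_II = 0.31 × 0.017493 = 0.00542282
  π_III·L_III = 0.23 × 5.46262e-16 = 1.2564e-16
Marginal: 0.129212 + 0.00542282 + 1.2564e-16 = 0.134635
Responsibility of Setting I: 0.129212 / 0.134635 ≈ 0.960

0.960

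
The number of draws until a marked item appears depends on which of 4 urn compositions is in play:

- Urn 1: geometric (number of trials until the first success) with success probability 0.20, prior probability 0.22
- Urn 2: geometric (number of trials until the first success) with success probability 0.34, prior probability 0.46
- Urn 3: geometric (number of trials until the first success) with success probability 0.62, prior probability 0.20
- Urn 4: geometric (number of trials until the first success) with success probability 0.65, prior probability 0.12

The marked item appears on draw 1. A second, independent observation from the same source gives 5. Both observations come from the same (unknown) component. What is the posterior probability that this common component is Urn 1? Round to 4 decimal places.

0.2245

P(component k | x) = π_k·f_k(x) / marginal(x), where marginal(x) = Σ_j π_j·f_j(x).
Since both observations come from the same component, the likelihood for component k is f_k(x₁)·f_k(x₂).
  p_1 = [0.20·(1−0.20)^0 = 0.20·1 = 0.2] × [0.08192] = 0.016384
  p_2 = [0.34·(1−0.34)^0 = 0.34·1 = 0.34] × [0.0645141] = 0.0219348
  p_3 = [0.62·(1−0.62)^0 = 0.62·1 = 0.62] × [0.0129278] = 0.00801526
  p_4 = [0.65·(1−0.65)^0 = 0.65·1 = 0.65] × [0.00975406] = 0.00634014
Multiply by the mixture weights:
  π_1·p_1 = 0.22 × 0.016384 = 0.00360448
  π_2·p_2 = 0.46 × 0.0219348 = 0.01009
  π_3·p_3 = 0.20 × 0.00801526 = 0.00160305
  π_4·p_4 = 0.12 × 0.00634014 = 0.000760817
Denominator: 0.00360448 + 0.01009 + 0.00160305 + 0.000760817 = 0.0160584
P(Urn 1 | x₁,x₂) = 0.00360448 / 0.0160584 ≈ 0.2245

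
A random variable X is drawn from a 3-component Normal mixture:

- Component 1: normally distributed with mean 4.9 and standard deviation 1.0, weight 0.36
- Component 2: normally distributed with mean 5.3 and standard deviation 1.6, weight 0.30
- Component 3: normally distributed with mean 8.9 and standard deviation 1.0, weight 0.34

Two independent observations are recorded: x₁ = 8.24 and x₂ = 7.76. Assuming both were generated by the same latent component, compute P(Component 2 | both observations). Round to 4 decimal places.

0.0445

Apply Bayes' rule: the posterior for each component is proportional to its prior times its likelihood at x.
Since both observations come from the same component, the likelihood for component k is f_k(x₁)·f_k(x₂).
  L_1 = [0.00150835] × [0.00667932] = 1.00748e-05
  L_2 = [0.0460906] × [0.0764671] = 0.00352442
  L_3 = [0.320864] × [0.208308] = 0.0668384
Weight by the priors:
  π_1·L_1 = 0.36 × 1.00748e-05 = 3.62691e-06
  π_2·L_2 = 0.30 × 0.00352442 = 0.00105732
  π_3·L_3 = 0.34 × 0.0668384 = 0.0227251
Sum: 3.62691e-06 + 0.00105732 + 0.0227251 = 0.023786
P(Component 2 | data) = 0.00105732 / 0.023786 ≈ 0.0445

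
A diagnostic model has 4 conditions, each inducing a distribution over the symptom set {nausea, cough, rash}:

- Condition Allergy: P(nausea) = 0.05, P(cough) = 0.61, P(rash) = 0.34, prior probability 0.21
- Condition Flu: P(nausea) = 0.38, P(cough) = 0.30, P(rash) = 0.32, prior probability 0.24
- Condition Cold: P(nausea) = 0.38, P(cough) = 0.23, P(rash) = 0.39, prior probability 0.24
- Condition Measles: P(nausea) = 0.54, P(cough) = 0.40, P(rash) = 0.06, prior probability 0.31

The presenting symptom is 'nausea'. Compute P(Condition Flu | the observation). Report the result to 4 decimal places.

Posterior ∝ prior × likelihood, so P(k | x) ∝ π_k f_k(x); normalise over all components.
Component likelihoods at x = 'nausea':
  L_Allergy = P(nausea | comp) = 0.05
  L_Flu = P(nausea | comp) = 0.38
  L_Cold = P(nausea | comp) = 0.38
  L_Measles = P(nausea | comp) = 0.54
Weight by the priors:
  π_Allergy·L_Allergy = 0.21 × 0.05 = 0.0105
  π_Flu·L_Flu = 0.24 × 0.38 = 0.0912
  π_Cold·L_Cold = 0.24 × 0.38 = 0.0912
  π_Measles·L_Measles = 0.31 × 0.54 = 0.1674
Sum: 0.0105 + 0.0912 + 0.0912 + 0.1674 = 0.3603
Responsibility of Condition Flu: 0.0912 / 0.3603 ≈ 0.2531

0.2531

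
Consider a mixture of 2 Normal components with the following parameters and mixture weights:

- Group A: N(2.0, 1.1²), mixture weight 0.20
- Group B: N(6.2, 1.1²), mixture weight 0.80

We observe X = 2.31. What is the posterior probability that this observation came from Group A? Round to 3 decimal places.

0.992

Apply Bayes' rule: the posterior for each component is proportional to its prior times its likelihood at x.
Normal densities:
  L_A = 0.348555
  L_B = 0.000698076
Prior × likelihood for each component:
  π_A·L_A = 0.20 × 0.348555 = 0.069711
  π_B·L_B = 0.80 × 0.000698076 = 0.000558461
Sum: 0.069711 + 0.000558461 = 0.0702694
P(Group A | data) = 0.069711 / 0.0702694 ≈ 0.992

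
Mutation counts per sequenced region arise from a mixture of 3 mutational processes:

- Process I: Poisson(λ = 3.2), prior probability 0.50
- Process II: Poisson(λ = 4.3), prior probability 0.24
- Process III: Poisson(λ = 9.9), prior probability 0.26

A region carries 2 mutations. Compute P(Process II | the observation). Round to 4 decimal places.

0.2228

Posterior ∝ prior × likelihood, so P(k | x) ∝ π_k f_k(x); normalise over all components.
Component likelihoods at x = 2 mutations:
  f_I = 0.208702
  f_II = 0.125441
  f_III = 0.00245881
Prior × likelihood for each component:
  π_I·f_I = 0.50 × 0.208702 = 0.104351
  π_II·f_II = 0.24 × 0.125441 = 0.0301059
  π_III·f_III = 0.26 × 0.00245881 = 0.000639291
Denominator: 0.104351 + 0.0301059 + 0.000639291 = 0.135096
P(Process II | data) ≈ 0.2228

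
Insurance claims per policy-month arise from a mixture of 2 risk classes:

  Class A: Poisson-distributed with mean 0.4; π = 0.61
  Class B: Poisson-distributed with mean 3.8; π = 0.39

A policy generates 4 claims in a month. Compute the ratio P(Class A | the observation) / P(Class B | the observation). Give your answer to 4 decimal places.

0.0058

Posterior odds = (P(Z=i) f_i(x)) / (P(Z=j) f_j(x)); the normalising sum cancels.
Component likelihoods at x = 4 claims:
  p_A = 0.000715008
  p_B = 0.194359
Odds = (0.61/0.39) × (0.000715008/0.194359) = 1.5641 × 0.00367881 ≈ 0.0058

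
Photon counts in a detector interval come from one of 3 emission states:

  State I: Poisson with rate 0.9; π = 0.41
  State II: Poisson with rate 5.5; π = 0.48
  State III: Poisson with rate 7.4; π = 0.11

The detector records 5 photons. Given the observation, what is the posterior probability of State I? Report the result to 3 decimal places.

By Bayes' theorem, P(k | x) = P(Z=k) f_k(x) / Σ_j P(Z=j) f_j(x).
Evaluate each component's likelihood at the observed value:
  p_I = 0.00200063
  p_II = 0.171401
  p_III = 0.113031
Multiply by the mixture weights:
  P(Z=I)·p_I = 0.41 × 0.00200063 = 0.000820257
  P(Z=II)·p_II = 0.48 × 0.171401 = 0.0822723
  P(Z=III)·p_III = 0.11 × 0.113031 = 0.0124334
Denominator: 0.000820257 + 0.0822723 + 0.0124334 = 0.095526
Responsibility of State I: 0.000820257 / 0.095526 ≈ 0.009

0.009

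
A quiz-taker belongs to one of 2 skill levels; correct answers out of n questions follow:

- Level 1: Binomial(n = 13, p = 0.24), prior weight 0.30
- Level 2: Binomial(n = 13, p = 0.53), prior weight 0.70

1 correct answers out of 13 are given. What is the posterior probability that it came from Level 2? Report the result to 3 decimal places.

0.016

By Bayes' theorem, P(k | x) = π_k f_k(x) / Σ_j π_j f_j(x).
Component likelihoods at x = 1 correct answers out of 13:
  p_1 = 0.115856
  p_2 = 0.000800559
Prior × likelihood for each component:
  π_1·p_1 = 0.30 × 0.115856 = 0.0347567
  π_2·p_2 = 0.70 × 0.000800559 = 0.000560392
Denominator: 0.0347567 + 0.000560392 = 0.0353171
So the posterior for Level 2 is 0.000560392 / 0.0353171 ≈ 0.016.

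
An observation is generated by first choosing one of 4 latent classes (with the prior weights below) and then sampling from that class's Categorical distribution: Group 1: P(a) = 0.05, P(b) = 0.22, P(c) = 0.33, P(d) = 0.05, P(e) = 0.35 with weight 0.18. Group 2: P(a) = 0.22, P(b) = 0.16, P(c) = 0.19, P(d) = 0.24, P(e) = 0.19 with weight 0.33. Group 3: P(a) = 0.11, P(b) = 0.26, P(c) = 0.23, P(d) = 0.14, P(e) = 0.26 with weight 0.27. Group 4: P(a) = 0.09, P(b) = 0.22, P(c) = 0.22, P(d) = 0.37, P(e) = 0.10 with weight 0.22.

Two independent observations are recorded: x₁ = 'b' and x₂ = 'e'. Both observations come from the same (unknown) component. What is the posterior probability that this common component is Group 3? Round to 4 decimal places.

The responsibility of component k is w_k f_k(x) divided by Σ_j w_j f_j(x).
Since both observations come from the same component, the likelihood for component k is f_k(x₁)·f_k(x₂).
  p_1 = [P(b | comp) = 0.22] × [0.35] = 0.077
  p_2 = [P(b | comp) = 0.16] × [0.19] = 0.0304
  p_3 = [P(b | comp) = 0.26] × [0.26] = 0.0676
  p_4 = [P(b | comp) = 0.22] × [0.1] = 0.022
Unnormalised posteriors:
  w_1·p_1 = 0.18 × 0.077 = 0.01386
  w_2·p_2 = 0.33 × 0.0304 = 0.010032
  w_3·p_3 = 0.27 × 0.0676 = 0.018252
  w_4·p_4 = 0.22 × 0.022 = 0.00484
Normaliser: 0.01386 + 0.010032 + 0.018252 + 0.00484 = 0.046984
Responsibility of Group 3: 0.018252 / 0.046984 ≈ 0.3885

0.3885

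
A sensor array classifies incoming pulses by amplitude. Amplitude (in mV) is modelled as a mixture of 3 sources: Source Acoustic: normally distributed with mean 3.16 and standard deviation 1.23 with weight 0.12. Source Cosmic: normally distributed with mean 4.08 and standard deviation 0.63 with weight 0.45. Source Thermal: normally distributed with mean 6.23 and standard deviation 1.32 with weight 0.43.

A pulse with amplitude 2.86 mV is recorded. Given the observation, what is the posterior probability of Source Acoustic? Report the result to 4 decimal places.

The responsibility of component k is w_k f_k(x) divided by Σ_j w_j f_j(x).
Evaluate each component's likelihood at the observed value:
  p_Acoustic = 0.314838
  p_Cosmic = 0.0971077
  p_Thermal = 0.0116139
Unnormalised posteriors:
  w_Acoustic·p_Acoustic = 0.12 × 0.314838 = 0.0377806
  w_Cosmic·p_Cosmic = 0.45 × 0.0971077 = 0.0436985
  w_Thermal·p_Thermal = 0.43 × 0.0116139 = 0.00499398
Normaliser: 0.0377806 + 0.0436985 + 0.00499398 = 0.086473
P(Source Acoustic | the observation) = 0.0377806 / 0.086473 ≈ 0.4369

0.4369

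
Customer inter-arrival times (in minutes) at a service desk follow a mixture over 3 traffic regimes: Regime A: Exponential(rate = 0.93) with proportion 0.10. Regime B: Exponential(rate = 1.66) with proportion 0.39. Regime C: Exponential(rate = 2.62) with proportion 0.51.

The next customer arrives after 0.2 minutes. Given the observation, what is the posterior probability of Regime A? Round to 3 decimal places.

0.058

Apply Bayes' rule: the posterior for each component is proportional to its prior times its likelihood at x.
Evaluate each component's likelihood at the observed value:
  p_A = 0.772154
  p_B = 1.19103
  p_C = 1.55143
Weight by the priors:
  P(Z=A)·p_A = 0.10 × 0.772154 = 0.0772154
  P(Z=B)·p_B = 0.39 × 1.19103 = 0.464501
  P(Z=C)·p_C = 0.51 × 1.55143 = 0.791227
Marginal: 0.0772154 + 0.464501 + 0.791227 = 1.33294
P(Regime A | 0.2 minutes) ≈ 0.058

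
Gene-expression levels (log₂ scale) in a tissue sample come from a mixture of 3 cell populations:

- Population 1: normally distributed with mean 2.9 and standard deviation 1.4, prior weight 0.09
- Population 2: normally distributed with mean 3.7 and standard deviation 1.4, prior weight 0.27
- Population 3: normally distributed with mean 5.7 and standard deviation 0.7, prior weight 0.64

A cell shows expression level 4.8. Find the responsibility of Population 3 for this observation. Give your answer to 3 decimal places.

Apply Bayes' rule: the posterior for each component is proportional to its prior times its likelihood at x.
Evaluate each component's likelihood at the observed value:
  L_1 = 0.113457
  L_2 = 0.20928
  L_3 = 0.249376
Unnormalised posteriors:
  π_1·L_1 = 0.09 × 0.113457 = 0.0102112
  π_2·L_2 = 0.27 × 0.20928 = 0.0565055
  π_3·L_3 = 0.64 × 0.249376 = 0.159601
Normaliser: 0.0102112 + 0.0565055 + 0.159601 = 0.226317
P(Population 3 | 4.8) ≈ 0.705

0.705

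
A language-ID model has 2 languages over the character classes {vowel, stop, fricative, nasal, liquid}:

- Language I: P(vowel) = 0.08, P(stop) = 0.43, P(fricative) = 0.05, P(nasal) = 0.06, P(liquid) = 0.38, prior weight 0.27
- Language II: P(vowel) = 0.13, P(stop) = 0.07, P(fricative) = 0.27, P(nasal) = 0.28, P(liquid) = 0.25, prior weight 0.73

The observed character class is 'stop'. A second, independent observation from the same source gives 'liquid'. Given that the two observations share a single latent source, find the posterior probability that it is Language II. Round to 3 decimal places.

0.225

P(component k | x) = P(Z=k)·f_k(x) / marginal(x), where marginal(x) = Σ_j P(Z=j)·f_j(x).
Since both observations come from the same component, the likelihood for component k is f_k(x₁)·f_k(x₂).
  f_I = [0.43] × [0.38] = 0.1634
  f_II = [0.07] × [0.25] = 0.0175
Prior × likelihood for each component:
  P(Z=I)·f_I = 0.27 × 0.1634 = 0.044118
  P(Z=II)·f_II = 0.73 × 0.0175 = 0.012775
Sum: 0.044118 + 0.012775 = 0.056893
P(Language II | data) = 0.012775 / 0.056893 ≈ 0.225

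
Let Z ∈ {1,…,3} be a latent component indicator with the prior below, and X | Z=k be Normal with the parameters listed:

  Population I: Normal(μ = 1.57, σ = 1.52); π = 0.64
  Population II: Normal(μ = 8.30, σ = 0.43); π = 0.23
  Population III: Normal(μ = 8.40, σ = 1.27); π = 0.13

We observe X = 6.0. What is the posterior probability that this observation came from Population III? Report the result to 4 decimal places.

P(component k | x) = π_k·f_k(x) / marginal(x), where marginal(x) = Σ_j π_j·f_j(x).
Evaluate each component's likelihood at the observed value:
  L_I = (1/(1.52·√(2π)))·exp(−(6.0−1.57)²/(2·1.52²)) = 0.262462·exp(-4.24708) = 0.00375477
  L_II = (1/(0.43·√(2π)))·exp(−(6.0−8.30)²/(2·0.43²)) = 0.927773·exp(-14.30503) = 5.68651e-07
  L_III = (1/(1.27·√(2π)))·exp(−(6.0−8.40)²/(2·1.27²)) = 0.314128·exp(-1.78560) = 0.0526779
Weight by the priors:
  π_I·L_I = 0.64 × 0.00375477 = 0.00240306
  π_II·L_II = 0.23 × 5.68651e-07 = 1.3079e-07
  π_III·L_III = 0.13 × 0.0526779 = 0.00684813
Normaliser: 0.00240306 + 1.3079e-07 + 0.00684813 = 0.00925131
So the posterior for Population III is 0.00684813 / 0.00925131 ≈ 0.7402.

0.7402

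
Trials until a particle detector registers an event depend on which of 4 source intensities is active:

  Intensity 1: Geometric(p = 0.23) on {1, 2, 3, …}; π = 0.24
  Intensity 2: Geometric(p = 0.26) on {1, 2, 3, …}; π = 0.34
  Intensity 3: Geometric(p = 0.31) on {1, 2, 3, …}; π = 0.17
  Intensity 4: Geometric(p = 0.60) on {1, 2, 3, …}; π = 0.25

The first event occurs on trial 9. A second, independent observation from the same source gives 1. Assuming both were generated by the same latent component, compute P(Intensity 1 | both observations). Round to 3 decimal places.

Posterior ∝ prior × likelihood, so P(k | x) ∝ P(Z=k) f_k(x); normalise over all components.
Since both observations come from the same component, the likelihood for component k is f_k(x₁)·f_k(x₂).
  L_1 = [0.23·(1−0.23)^8 = 0.23·0.123574 = 0.0284219] × [0.23] = 0.00653704
  L_2 = [0.26·(1−0.26)^8 = 0.26·0.0899195 = 0.0233791] × [0.26] = 0.00607856
  L_3 = [0.31·(1−0.31)^8 = 0.31·0.0513798 = 0.0159277] × [0.31] = 0.0049376
  L_4 = [0.60·(1−0.60)^8 = 0.60·0.00065536 = 0.000393216] × [0.6] = 0.00023593
Prior × likelihood for each component:
  P(Z=1)·L_1 = 0.24 × 0.00653704 = 0.00156889
  P(Z=2)·L_2 = 0.34 × 0.00607856 = 0.00206671
  P(Z=3)·L_3 = 0.17 × 0.0049376 = 0.000839392
  P(Z=4)·L_4 = 0.25 × 0.00023593 = 5.89824e-05
Denominator: 0.00156889 + 0.00206671 + 0.000839392 + 5.89824e-05 = 0.00453397
P(Intensity 1 | data) ≈ 0.346

0.346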